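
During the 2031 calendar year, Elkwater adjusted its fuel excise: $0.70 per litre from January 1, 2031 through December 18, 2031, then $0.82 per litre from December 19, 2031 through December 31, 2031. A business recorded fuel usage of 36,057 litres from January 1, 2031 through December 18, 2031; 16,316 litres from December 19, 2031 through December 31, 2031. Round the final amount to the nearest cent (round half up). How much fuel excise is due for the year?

January 1 – December 18, 2031: 36,057 litres at $0.70/litre → $25239.90
December 19 – December 31, 2031: 16,316 litres at $0.82/litre → $13379.12

$38619.02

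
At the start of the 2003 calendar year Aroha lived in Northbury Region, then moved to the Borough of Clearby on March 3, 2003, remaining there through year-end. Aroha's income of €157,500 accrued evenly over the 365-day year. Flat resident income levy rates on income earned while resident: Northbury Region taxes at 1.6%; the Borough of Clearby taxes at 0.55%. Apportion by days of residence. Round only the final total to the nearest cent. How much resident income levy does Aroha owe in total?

Northbury Region, January 1 – March 2, 2003: 61 days → €157,500 × 1.6% × 61/365 = €421.1507
The Borough of Clearby, March 3 – December 31, 2003: 304 days → €157,500 × 0.55% × 304/365 = €721.4795
Total = €1,142.6301

€1,142.63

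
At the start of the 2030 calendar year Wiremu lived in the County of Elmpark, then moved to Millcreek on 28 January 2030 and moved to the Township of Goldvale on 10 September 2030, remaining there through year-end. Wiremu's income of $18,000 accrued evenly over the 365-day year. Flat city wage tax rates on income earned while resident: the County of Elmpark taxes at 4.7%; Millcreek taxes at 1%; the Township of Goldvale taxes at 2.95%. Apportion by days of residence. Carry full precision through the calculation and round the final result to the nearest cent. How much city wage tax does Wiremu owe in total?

The County of Elmpark, 1 January – 27 January 2030: 27 days → $18,000 × 4.7% × 27/365 = $62.5808
Millcreek, 28 January – 9 September 2030: 225 days → $18,000 × 1% × 225/365 = $110.9589
The Township of Goldvale, 10 September – 31 December 2030: 113 days → $18,000 × 2.95% × 113/365 = $164.3918
Total = $337.9315

$337.93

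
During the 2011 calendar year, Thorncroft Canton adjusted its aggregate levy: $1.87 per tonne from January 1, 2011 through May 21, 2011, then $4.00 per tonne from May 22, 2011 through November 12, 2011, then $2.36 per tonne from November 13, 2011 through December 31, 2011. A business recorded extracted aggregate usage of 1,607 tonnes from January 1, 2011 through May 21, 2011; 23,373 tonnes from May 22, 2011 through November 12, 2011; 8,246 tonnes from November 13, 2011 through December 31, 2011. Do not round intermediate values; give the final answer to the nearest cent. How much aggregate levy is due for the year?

January 1 – May 21, 2011: 1,607 tonnes at $1.87/tonne → $3,005.09
May 22 – November 12, 2011: 23,373 tonnes at $4.00/tonne → $93,492.00
November 13 – December 31, 2011: 8,246 tonnes at $2.36/tonne → $19,460.56

$115,957.65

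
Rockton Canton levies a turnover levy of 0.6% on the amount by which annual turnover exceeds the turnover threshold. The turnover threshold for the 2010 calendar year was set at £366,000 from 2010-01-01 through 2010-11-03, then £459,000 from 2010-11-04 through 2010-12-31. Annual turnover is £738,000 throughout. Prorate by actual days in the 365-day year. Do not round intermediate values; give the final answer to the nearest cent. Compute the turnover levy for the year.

2010-01-01 to 2010-11-03: 307 days, exemption £366,000 → (£738,000 − £366,000) × 0.6% × 307/365 = £1,877.3260
2010-11-04 to 2010-12-31: 58 days, exemption £459,000 → (£738,000 − £459,000) × 0.6% × 58/365 = £266.0055
Total = £2,143.3315

£2,143.33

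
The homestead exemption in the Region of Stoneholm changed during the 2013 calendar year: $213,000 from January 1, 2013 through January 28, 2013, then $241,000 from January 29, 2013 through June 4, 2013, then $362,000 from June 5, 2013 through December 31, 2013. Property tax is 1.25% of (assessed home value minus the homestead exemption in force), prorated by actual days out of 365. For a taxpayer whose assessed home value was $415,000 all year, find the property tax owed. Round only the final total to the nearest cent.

January 1 – January 28, 2013: 28 days, exemption $213,000 → ($415,000 − $213,000) × 1.25% × 28/365 = $193.6986
January 29 – June 4, 2013: 127 days, exemption $241,000 → ($415,000 − $241,000) × 1.25% × 127/365 = $756.7808
June 5 – December 31, 2013: 210 days, exemption $362,000 → ($415,000 − $362,000) × 1.25% × 210/365 = $381.1644
Total = $1,331.6438

$1,331.64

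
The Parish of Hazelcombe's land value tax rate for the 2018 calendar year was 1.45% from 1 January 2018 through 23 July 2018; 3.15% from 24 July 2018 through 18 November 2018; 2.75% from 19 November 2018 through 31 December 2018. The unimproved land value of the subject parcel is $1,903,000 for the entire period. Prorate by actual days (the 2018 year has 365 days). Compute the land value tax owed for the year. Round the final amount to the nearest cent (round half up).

$40,966.64

1 January – 23 July 2018: 204 days at 1.45% → $1,903,000 × 1.45% × 204/365 = $15,422.1205
24 July – 18 November 2018: 118 days at 3.15% → $1,903,000 × 3.15% × 118/365 = $19,379.3178
19 November – 31 December 2018: 43 days at 2.75% → $1,903,000 × 2.75% × 43/365 = $6,165.1986
Total = $40,966.6370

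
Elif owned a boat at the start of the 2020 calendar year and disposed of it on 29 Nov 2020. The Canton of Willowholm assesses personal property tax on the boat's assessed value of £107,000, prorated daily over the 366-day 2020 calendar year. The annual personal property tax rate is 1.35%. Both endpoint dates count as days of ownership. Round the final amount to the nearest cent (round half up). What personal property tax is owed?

£1,318.20

Days held (1 Jan – 29 Nov 2020): 334 out of 366
Tax = £107,000 × 1.35% × 334/366 = £1,318.2049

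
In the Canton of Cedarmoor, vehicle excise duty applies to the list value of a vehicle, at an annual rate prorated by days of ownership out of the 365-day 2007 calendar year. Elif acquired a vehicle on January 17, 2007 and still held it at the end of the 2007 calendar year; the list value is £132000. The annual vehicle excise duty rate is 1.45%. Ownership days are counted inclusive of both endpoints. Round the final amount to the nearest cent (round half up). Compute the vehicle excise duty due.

Days held (January 17 – December 31, 2007): 349 out of 365
Tax = £132000 × 1.45% × 349/365 = £1830.0986

£1830.10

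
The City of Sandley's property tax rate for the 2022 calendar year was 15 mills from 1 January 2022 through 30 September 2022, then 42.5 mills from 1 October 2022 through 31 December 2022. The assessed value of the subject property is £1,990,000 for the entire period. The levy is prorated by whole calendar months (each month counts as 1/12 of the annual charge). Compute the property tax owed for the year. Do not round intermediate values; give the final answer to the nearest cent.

1 January – 30 September 2022: 9 months at 15 mills → £1,990,000 × 1.5% × 9/12 = £22,387.5000
1 October – 31 December 2022: 3 months at 42.5 mills → £1,990,000 × 4.25% × 3/12 = £21,143.7500
Total = £43,531.2500

£43,531.25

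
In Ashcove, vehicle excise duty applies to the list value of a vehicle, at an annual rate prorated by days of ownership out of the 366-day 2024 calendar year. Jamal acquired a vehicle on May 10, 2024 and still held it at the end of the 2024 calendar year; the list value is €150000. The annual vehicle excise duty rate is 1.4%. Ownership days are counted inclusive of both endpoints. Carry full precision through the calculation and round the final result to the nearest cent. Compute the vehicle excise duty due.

€1354.10

Days held (May 10 – December 31, 2024): 236 out of 366
Tax = €150000 × 1.4% × 236/366 = €1354.0984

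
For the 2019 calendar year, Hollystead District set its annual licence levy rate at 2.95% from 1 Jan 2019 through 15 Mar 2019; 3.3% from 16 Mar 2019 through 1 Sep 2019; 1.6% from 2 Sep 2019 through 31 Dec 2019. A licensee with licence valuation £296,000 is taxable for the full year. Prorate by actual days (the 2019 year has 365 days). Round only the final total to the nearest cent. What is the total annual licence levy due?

1 Jan – 15 Mar 2019: 74 days at 2.95% → £296,000 × 2.95% × 74/365 = £1,770.3233
16 Mar – 1 Sep 2019: 170 days at 3.3% → £296,000 × 3.3% × 170/365 = £4,549.4795
2 Sep – 31 Dec 2019: 121 days at 1.6% → £296,000 × 1.6% × 121/365 = £1,570.0164
Total = £7,889.8192

£7,889.82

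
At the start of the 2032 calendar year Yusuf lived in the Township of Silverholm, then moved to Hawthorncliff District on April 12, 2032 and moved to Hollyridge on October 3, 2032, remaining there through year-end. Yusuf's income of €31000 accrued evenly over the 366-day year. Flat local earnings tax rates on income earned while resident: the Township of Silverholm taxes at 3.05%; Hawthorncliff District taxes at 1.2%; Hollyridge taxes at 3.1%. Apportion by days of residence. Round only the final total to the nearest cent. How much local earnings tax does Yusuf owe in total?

€676.66

The Township of Silverholm, January 1 – April 11, 2032: 102 days → €31000 × 3.05% × 102/366 = €263.5000
Hawthorncliff District, April 12 – October 2, 2032: 174 days → €31000 × 1.2% × 174/366 = €176.8525
Hollyridge, October 3 – December 31, 2032: 90 days → €31000 × 3.1% × 90/366 = €236.3115
Total = €676.6639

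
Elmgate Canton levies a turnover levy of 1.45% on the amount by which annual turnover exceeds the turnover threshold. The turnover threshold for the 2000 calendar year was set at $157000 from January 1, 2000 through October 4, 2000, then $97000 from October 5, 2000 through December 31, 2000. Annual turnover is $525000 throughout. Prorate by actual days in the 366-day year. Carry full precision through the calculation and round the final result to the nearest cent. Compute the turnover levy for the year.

$5545.18

January 1 – October 4, 2000: 278 days, exemption $157000 → ($525000 − $157000) × 1.45% × 278/366 = $4053.0273
October 5 – December 31, 2000: 88 days, exemption $97000 → ($525000 − $97000) × 1.45% × 88/366 = $1492.1530
Total = $5545.1803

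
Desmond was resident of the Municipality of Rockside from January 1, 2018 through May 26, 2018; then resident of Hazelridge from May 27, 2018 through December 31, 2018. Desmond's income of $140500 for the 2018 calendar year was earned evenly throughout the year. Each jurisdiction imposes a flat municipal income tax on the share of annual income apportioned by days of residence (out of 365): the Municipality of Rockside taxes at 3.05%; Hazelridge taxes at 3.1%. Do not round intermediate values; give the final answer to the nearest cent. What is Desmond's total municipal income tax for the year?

The Municipality of Rockside, January 1 – May 26, 2018: 146 days → $140500 × 3.05% × 146/365 = $1714.1000
Hazelridge, May 27 – December 31, 2018: 219 days → $140500 × 3.1% × 219/365 = $2613.3000
Total = $4327.4000

$4327.40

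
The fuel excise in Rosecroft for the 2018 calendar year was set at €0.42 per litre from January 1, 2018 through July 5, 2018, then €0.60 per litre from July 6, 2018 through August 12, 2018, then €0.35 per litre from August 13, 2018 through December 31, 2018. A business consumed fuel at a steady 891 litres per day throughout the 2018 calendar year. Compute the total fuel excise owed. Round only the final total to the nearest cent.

January 1 – July 5, 2018: 186 days × 891 litres/day = 165,726 litres at €0.42/litre → €69604.92
July 6 – August 12, 2018: 38 days × 891 litres/day = 33,858 litres at €0.60/litre → €20314.80
August 13 – December 31, 2018: 141 days × 891 litres/day = 125,631 litres at €0.35/litre → €43970.85

€133890.57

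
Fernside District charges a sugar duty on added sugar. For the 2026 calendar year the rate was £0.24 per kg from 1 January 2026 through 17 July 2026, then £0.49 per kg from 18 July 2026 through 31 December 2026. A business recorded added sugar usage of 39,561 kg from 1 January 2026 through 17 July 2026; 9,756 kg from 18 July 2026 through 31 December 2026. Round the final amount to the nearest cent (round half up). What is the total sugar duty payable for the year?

1 January – 17 July 2026: 39,561 kg at £0.24/kg → £9,494.64
18 July – 31 December 2026: 9,756 kg at £0.49/kg → £4,780.44

£14,275.08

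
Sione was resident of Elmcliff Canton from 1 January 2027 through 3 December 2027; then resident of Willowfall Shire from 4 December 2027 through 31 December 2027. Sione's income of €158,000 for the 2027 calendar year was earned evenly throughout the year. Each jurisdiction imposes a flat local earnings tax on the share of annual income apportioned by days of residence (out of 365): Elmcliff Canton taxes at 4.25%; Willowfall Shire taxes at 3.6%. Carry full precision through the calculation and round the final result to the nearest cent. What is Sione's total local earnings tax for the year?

Elmcliff Canton, 1 January – 3 December 2027: 337 days → €158,000 × 4.25% × 337/365 = €6,199.8767
Willowfall Shire, 4 December – 31 December 2027: 28 days → €158,000 × 3.6% × 28/365 = €436.3397
Total = €6,636.2164

€6,636.22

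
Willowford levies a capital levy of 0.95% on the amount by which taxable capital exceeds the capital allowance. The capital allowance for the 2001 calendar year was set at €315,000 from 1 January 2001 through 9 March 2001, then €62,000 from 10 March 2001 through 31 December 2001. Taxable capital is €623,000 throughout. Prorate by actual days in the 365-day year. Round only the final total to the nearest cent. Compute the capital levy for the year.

1 January – 9 March 2001: 68 days, exemption €315,000 → (€623,000 − €315,000) × 0.95% × 68/365 = €545.1178
10 March – 31 December 2001: 297 days, exemption €62,000 → (€623,000 − €62,000) × 0.95% × 297/365 = €4,336.6068
Total = €4,881.7247

€4,881.72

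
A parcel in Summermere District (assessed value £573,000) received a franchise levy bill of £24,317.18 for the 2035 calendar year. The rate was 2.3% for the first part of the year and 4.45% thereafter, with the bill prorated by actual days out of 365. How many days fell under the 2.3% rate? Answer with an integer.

Let d = days at the first rate; then 365 − d days at the second rate.
£573,000 × [2.3%·d + 4.45%·(365−d)] / 365 = £24,317.18
Solving gives d = 35, so the new rate took effect on February 5, 2035.

35 days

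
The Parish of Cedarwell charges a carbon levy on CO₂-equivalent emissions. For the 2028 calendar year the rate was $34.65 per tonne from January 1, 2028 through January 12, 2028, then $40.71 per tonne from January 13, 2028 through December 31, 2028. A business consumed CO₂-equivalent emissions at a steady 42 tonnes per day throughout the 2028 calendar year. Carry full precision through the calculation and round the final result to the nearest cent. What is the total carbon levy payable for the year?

$622,739.88

January 1 – January 12, 2028: 12 days × 42 tonnes/day = 504 tonnes at $34.65/tonne → $17,463.60
January 13 – December 31, 2028: 354 days × 42 tonnes/day = 14,868 tonnes at $40.71/tonne → $605,276.28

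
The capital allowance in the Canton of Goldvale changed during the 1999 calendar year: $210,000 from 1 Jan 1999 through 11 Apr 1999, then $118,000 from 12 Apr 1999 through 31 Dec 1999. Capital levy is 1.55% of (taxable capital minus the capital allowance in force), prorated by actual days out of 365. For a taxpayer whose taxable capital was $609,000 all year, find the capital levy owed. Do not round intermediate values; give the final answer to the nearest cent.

1 Jan – 11 Apr 1999: 101 days, exemption $210,000 → ($609,000 − $210,000) × 1.55% × 101/365 = $1,711.3274
12 Apr – 31 Dec 1999: 264 days, exemption $118,000 → ($609,000 − $118,000) × 1.55% × 264/365 = $5,504.5808
Total = $7,215.9082

$7,215.91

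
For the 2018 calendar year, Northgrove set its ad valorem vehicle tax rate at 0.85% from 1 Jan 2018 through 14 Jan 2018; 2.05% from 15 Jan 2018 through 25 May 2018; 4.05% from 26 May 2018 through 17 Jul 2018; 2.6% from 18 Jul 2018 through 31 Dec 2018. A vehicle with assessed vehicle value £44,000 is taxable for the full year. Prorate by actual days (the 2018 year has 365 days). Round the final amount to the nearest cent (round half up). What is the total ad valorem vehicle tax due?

1 Jan – 14 Jan 2018: 14 days at 0.85% → £44,000 × 0.85% × 14/365 = £14.3452
15 Jan – 25 May 2018: 131 days at 2.05% → £44,000 × 2.05% × 131/365 = £323.7315
26 May – 17 Jul 2018: 53 days at 4.05% → £44,000 × 4.05% × 53/365 = £258.7562
18 Jul – 31 Dec 2018: 167 days at 2.6% → £44,000 × 2.6% × 167/365 = £523.4192
Total = £1,120.2521

£1,120.25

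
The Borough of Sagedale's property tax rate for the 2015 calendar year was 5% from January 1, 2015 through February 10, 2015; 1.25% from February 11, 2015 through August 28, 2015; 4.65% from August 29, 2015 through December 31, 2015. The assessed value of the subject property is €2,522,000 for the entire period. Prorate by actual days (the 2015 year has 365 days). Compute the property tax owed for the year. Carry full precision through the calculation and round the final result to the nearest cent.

€71,514.25

January 1 – February 10, 2015: 41 days at 5% → €2,522,000 × 5% × 41/365 = €14,164.6575
February 11 – August 28, 2015: 199 days at 1.25% → €2,522,000 × 1.25% × 199/365 = €17,187.6027
August 29 – December 31, 2015: 125 days at 4.65% → €2,522,000 × 4.65% × 125/365 = €40,161.9863
Total = €71,514.2466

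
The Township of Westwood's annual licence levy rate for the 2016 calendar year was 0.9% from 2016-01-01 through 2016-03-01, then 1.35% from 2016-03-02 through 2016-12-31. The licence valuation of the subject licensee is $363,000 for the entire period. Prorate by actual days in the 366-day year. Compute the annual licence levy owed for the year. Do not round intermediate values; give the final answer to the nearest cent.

$4,628.25

2016-01-01 to 2016-03-01: 61 days at 0.9% → $363,000 × 0.9% × 61/366 = $544.5000
2016-03-02 to 2016-12-31: 305 days at 1.35% → $363,000 × 1.35% × 305/366 = $4,083.7500
Total = $4,628.2500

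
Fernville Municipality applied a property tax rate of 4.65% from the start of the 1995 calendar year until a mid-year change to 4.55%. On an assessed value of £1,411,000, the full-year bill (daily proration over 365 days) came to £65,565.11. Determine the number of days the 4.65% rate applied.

Let d = days at the first rate; then 365 − d days at the second rate.
£1,411,000 × [4.65%·d + 4.55%·(365−d)] / 365 = £65,565.11
Solving gives d = 353, so the new rate took effect on December 20, 1995.

353 days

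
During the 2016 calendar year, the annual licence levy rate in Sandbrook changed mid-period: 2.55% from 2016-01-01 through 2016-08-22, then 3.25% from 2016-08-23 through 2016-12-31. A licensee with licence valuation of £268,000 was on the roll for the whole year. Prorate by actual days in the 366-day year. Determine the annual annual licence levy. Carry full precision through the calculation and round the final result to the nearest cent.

2016-01-01 to 2016-08-22: 235 days at 2.55% → £268,000 × 2.55% × 235/366 = £4,387.9508
2016-08-23 to 2016-12-31: 131 days at 3.25% → £268,000 × 3.25% × 131/366 = £3,117.5137
Total = £7,505.4645

£7,505.46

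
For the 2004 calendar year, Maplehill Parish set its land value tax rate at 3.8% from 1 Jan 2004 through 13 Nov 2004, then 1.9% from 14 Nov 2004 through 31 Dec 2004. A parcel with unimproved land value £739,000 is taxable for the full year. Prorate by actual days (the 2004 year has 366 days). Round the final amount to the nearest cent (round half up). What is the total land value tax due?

£26,240.56

1 Jan – 13 Nov 2004: 318 days at 3.8% → £739,000 × 3.8% × 318/366 = £24,399.1148
14 Nov – 31 Dec 2004: 48 days at 1.9% → £739,000 × 1.9% × 48/366 = £1,841.4426
Total = £26,240.5574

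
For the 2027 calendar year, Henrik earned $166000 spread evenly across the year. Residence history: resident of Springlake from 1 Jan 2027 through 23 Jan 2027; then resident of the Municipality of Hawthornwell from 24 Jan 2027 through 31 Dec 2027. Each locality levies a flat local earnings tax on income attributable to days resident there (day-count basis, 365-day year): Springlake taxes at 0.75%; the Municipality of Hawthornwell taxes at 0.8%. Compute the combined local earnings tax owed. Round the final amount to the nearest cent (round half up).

Springlake, 1 Jan – 23 Jan 2027: 23 days → $166000 × 0.75% × 23/365 = $78.4521
The Municipality of Hawthornwell, 24 Jan – 31 Dec 2027: 342 days → $166000 × 0.8% × 342/365 = $1244.3178
Total = $1322.7699

$1322.77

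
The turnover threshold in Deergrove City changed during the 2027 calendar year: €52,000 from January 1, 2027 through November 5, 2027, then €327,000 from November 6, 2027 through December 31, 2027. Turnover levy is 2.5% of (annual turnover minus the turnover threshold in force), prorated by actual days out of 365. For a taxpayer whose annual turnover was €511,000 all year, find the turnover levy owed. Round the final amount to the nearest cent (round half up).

€10,420.21

January 1 – November 5, 2027: 309 days, exemption €52,000 → (€511,000 − €52,000) × 2.5% × 309/365 = €9,714.4521
November 6 – December 31, 2027: 56 days, exemption €327,000 → (€511,000 − €327,000) × 2.5% × 56/365 = €705.7534
Total = €10,420.2055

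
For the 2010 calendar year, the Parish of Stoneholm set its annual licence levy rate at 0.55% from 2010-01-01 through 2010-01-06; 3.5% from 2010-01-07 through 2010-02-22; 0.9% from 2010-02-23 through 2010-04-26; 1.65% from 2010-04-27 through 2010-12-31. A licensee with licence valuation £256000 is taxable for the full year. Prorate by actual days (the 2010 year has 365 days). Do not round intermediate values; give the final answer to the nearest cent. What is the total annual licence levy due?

2010-01-01 to 2010-01-06: 6 days at 0.55% → £256000 × 0.55% × 6/365 = £23.1452
2010-01-07 to 2010-02-22: 47 days at 3.5% → £256000 × 3.5% × 47/365 = £1153.7534
2010-02-23 to 2010-04-26: 63 days at 0.9% → £256000 × 0.9% × 63/365 = £397.6767
2010-04-27 to 2010-12-31: 249 days at 1.65% → £256000 × 1.65% × 249/365 = £2881.5781
Total = £4456.1534

£4456.15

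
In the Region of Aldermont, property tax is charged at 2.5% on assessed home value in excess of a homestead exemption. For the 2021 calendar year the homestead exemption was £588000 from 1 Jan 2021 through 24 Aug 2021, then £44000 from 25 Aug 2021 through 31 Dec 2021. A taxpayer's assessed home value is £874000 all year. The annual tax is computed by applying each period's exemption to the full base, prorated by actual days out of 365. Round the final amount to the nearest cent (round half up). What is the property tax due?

1 Jan – 24 Aug 2021: 236 days, exemption £588000 → (£874000 − £588000) × 2.5% × 236/365 = £4623.0137
25 Aug – 31 Dec 2021: 129 days, exemption £44000 → (£874000 − £44000) × 2.5% × 129/365 = £7333.5616
Total = £11956.5753

£11956.58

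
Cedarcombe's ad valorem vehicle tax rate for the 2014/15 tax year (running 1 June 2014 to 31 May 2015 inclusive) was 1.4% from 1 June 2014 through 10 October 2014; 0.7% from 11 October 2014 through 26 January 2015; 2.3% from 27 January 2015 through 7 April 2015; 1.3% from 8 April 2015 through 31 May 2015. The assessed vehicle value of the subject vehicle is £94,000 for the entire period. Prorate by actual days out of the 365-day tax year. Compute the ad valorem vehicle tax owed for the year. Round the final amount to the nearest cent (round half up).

£1,271.96

1 June – 10 October 2014: 132 days at 1.4% → £94,000 × 1.4% × 132/365 = £475.9233
11 October 2014 – 26 January 2015: 108 days at 0.7% → £94,000 × 0.7% × 108/365 = £194.6959
27 January – 7 April 2015: 71 days at 2.3% → £94,000 × 2.3% × 71/365 = £420.5534
8 April – 31 May 2015: 54 days at 1.3% → £94,000 × 1.3% × 54/365 = £180.7890
Total = £1,271.9616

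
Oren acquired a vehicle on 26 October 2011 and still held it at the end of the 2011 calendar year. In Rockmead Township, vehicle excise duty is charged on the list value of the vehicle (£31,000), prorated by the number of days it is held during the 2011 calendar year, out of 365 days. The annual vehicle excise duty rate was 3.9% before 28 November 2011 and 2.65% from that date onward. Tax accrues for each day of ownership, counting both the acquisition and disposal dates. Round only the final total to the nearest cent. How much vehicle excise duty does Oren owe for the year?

£185.83

26 October – 27 November 2011: 33 days at 3.9% → £31,000 × 3.9% × 33/365 = £109.3068
28 November – 31 December 2011: 34 days at 2.65% → £31,000 × 2.65% × 34/365 = £76.5233
Total = £185.8301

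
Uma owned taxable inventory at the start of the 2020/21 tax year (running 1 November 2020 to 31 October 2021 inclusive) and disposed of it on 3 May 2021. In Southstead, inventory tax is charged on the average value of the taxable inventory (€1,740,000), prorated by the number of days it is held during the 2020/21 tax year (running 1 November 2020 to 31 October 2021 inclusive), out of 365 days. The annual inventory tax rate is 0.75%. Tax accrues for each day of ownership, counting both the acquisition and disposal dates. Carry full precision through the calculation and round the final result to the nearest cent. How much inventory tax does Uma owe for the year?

€6,578.63

Days held (1 November 2020 – 3 May 2021): 184 out of 365
Tax = €1,740,000 × 0.75% × 184/365 = €6,578.6301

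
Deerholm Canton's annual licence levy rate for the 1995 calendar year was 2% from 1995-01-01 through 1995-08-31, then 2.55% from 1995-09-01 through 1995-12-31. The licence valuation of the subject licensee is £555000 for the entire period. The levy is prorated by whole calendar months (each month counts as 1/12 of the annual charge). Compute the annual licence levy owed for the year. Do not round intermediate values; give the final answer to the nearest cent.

1995-01-01 to 1995-08-31: 8 months at 2% → £555000 × 2% × 8/12 = £7400.0000
1995-09-01 to 1995-12-31: 4 months at 2.55% → £555000 × 2.55% × 4/12 = £4717.5000
Total = £12117.5000

£12117.50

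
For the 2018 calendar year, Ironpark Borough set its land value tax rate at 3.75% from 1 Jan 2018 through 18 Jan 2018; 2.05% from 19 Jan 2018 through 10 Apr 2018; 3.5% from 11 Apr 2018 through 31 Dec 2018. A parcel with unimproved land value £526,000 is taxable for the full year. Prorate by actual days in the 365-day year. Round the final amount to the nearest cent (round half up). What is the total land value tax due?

1 Jan – 18 Jan 2018: 18 days at 3.75% → £526,000 × 3.75% × 18/365 = £972.7397
19 Jan – 10 Apr 2018: 82 days at 2.05% → £526,000 × 2.05% × 82/365 = £2,422.4822
11 Apr – 31 Dec 2018: 265 days at 3.5% → £526,000 × 3.5% × 265/365 = £13,366.1644
Total = £16,761.3863

£16,761.39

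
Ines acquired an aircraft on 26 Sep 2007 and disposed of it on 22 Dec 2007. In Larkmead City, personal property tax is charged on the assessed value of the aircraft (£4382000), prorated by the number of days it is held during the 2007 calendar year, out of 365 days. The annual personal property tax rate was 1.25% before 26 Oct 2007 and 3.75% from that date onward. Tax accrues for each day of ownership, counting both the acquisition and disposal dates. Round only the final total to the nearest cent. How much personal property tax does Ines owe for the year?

£30613.97

26 Sep – 25 Oct 2007: 30 days at 1.25% → £4382000 × 1.25% × 30/365 = £4502.0548
26 Oct – 22 Dec 2007: 58 days at 3.75% → £4382000 × 3.75% × 58/365 = £26111.9178
Total = £30613.9726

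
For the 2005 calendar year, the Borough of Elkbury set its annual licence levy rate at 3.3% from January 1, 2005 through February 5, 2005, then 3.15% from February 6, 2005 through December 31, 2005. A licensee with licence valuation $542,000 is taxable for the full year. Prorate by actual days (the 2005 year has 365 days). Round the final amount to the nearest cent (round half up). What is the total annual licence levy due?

January 1 – February 5, 2005: 36 days at 3.3% → $542,000 × 3.3% × 36/365 = $1,764.0986
February 6 – December 31, 2005: 329 days at 3.15% → $542,000 × 3.15% × 329/365 = $15,389.0877
Total = $17,153.1863

$17,153.19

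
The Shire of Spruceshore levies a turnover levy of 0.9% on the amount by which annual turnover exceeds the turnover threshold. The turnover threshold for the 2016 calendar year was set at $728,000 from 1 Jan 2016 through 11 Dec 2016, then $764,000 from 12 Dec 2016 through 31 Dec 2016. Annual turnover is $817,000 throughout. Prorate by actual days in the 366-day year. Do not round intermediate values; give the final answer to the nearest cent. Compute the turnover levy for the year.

1 Jan – 11 Dec 2016: 346 days, exemption $728,000 → ($817,000 − $728,000) × 0.9% × 346/366 = $757.2295
12 Dec – 31 Dec 2016: 20 days, exemption $764,000 → ($817,000 − $764,000) × 0.9% × 20/366 = $26.0656
Total = $783.2951

$783.30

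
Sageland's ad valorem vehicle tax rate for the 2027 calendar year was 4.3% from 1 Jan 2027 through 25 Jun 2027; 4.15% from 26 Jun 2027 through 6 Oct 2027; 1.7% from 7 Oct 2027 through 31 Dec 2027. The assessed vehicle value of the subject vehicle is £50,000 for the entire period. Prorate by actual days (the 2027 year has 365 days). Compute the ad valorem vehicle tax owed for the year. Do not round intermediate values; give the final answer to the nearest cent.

£1,822.53

1 Jan – 25 Jun 2027: 176 days at 4.3% → £50,000 × 4.3% × 176/365 = £1,036.7123
26 Jun – 6 Oct 2027: 103 days at 4.15% → £50,000 × 4.15% × 103/365 = £585.5479
7 Oct – 31 Dec 2027: 86 days at 1.7% → £50,000 × 1.7% × 86/365 = £200.2740
Total = £1,822.5342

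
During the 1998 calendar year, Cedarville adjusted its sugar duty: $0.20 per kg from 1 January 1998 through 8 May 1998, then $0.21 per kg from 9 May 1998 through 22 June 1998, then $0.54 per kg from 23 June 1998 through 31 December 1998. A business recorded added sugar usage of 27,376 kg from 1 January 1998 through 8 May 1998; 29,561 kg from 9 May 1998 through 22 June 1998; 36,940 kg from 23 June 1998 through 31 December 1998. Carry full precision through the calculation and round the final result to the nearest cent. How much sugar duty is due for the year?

$31,630.61

1 January – 8 May 1998: 27,376 kg at $0.20/kg → $5,475.20
9 May – 22 June 1998: 29,561 kg at $0.21/kg → $6,207.81
23 June – 31 December 1998: 36,940 kg at $0.54/kg → $19,947.60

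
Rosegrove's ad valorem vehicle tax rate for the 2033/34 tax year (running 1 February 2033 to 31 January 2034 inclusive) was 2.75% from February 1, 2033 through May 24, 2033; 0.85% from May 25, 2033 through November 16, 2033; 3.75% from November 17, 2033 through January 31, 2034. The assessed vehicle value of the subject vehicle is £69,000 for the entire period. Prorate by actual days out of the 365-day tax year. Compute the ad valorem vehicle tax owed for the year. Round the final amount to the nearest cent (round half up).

£1,409.02

February 1 – May 24, 2033: 113 days at 2.75% → £69,000 × 2.75% × 113/365 = £587.4452
May 25 – November 16, 2033: 176 days at 0.85% → £69,000 × 0.85% × 176/365 = £282.8055
November 17, 2033 – January 31, 2034: 76 days at 3.75% → £69,000 × 3.75% × 76/365 = £538.7671
Total = £1,409.0178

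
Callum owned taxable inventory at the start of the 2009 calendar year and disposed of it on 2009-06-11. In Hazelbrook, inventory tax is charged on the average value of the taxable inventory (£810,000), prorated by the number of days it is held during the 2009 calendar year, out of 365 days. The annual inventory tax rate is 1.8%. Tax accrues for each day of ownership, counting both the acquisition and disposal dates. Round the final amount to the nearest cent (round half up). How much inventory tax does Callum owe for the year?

£6,471.12

Days held (2009-01-01 to 2009-06-11): 162 out of 365
Tax = £810,000 × 1.8% × 162/365 = £6,471.1233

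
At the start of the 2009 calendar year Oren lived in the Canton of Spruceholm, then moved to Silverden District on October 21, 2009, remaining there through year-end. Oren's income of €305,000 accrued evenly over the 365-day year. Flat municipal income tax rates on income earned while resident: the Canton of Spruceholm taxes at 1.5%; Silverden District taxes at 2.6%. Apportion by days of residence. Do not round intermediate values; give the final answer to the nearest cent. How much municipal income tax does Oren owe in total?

€5,236.81

The Canton of Spruceholm, January 1 – October 20, 2009: 293 days → €305,000 × 1.5% × 293/365 = €3,672.5342
Silverden District, October 21 – December 31, 2009: 72 days → €305,000 × 2.6% × 72/365 = €1,564.2740
Total = €5,236.8082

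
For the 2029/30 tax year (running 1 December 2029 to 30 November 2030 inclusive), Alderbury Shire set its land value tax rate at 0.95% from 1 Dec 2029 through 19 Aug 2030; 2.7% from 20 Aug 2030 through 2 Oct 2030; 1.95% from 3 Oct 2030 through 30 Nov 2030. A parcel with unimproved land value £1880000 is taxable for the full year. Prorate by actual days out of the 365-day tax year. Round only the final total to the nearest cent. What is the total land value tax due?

£24864.93

1 Dec 2029 – 19 Aug 2030: 262 days at 0.95% → £1880000 × 0.95% × 262/365 = £12820.0548
20 Aug – 2 Oct 2030: 44 days at 2.7% → £1880000 × 2.7% × 44/365 = £6119.0137
3 Oct – 30 Nov 2030: 59 days at 1.95% → £1880000 × 1.95% × 59/365 = £5925.8630
Total = £24864.9315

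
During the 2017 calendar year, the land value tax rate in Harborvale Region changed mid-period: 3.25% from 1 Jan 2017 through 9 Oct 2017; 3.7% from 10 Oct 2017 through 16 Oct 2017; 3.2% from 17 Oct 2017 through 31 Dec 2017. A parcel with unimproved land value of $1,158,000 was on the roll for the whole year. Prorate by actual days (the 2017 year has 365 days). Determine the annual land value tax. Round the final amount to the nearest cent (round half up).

1 Jan – 9 Oct 2017: 282 days at 3.25% → $1,158,000 × 3.25% × 282/365 = $29,076.9041
10 Oct – 16 Oct 2017: 7 days at 3.7% → $1,158,000 × 3.7% × 7/365 = $821.7041
17 Oct – 31 Dec 2017: 76 days at 3.2% → $1,158,000 × 3.2% × 76/365 = $7,715.7699
Total = $37,614.3781

$37,614.38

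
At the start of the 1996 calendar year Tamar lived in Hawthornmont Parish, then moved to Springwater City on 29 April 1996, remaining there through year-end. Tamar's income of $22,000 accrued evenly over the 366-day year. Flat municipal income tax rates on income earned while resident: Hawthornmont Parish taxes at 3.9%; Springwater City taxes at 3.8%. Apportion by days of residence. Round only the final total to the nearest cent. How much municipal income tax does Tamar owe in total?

$843.15

Hawthornmont Parish, 1 January – 28 April 1996: 119 days → $22,000 × 3.9% × 119/366 = $278.9672
Springwater City, 29 April – 31 December 1996: 247 days → $22,000 × 3.8% × 247/366 = $564.1858
Total = $843.1530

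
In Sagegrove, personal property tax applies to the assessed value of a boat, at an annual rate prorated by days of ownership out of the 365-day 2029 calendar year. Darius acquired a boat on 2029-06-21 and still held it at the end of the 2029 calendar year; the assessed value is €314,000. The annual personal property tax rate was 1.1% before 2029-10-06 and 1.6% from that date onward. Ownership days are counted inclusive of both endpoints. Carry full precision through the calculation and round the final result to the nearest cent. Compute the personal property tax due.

€2,210.04

2029-06-21 to 2029-10-05: 107 days at 1.1% → €314,000 × 1.1% × 107/365 = €1,012.5425
2029-10-06 to 2029-12-31: 87 days at 1.6% → €314,000 × 1.6% × 87/365 = €1,197.5014
Total = €2,210.0438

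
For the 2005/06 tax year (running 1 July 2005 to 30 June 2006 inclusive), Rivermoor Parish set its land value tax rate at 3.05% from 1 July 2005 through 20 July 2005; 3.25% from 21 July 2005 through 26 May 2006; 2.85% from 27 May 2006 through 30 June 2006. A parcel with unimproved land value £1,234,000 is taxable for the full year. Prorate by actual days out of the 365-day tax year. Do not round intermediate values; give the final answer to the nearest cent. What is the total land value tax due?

1 July – 20 July 2005: 20 days at 3.05% → £1,234,000 × 3.05% × 20/365 = £2,062.3014
21 July 2005 – 26 May 2006: 310 days at 3.25% → £1,234,000 × 3.25% × 310/365 = £34,061.7808
27 May – 30 June 2006: 35 days at 2.85% → £1,234,000 × 2.85% × 35/365 = £3,372.3699
Total = £39,496.4521

£39,496.45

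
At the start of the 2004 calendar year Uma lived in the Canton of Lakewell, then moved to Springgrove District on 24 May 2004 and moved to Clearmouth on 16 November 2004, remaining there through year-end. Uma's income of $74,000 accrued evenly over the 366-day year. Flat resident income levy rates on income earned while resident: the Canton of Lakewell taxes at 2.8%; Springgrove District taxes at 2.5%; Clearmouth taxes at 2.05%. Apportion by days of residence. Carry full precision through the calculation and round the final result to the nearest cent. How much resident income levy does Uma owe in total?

$1,895.49

The Canton of Lakewell, 1 January – 23 May 2004: 144 days → $74,000 × 2.8% × 144/366 = $815.2131
Springgrove District, 24 May – 15 November 2004: 176 days → $74,000 × 2.5% × 176/366 = $889.6175
Clearmouth, 16 November – 31 December 2004: 46 days → $74,000 × 2.05% × 46/366 = $190.6612
Total = $1,895.4918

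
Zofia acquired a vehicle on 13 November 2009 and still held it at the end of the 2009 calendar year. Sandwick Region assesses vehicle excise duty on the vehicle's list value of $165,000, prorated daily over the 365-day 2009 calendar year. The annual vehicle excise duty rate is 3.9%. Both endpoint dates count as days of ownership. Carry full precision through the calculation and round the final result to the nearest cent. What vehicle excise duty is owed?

Days held (13 November – 31 December 2009): 49 out of 365
Tax = $165,000 × 3.9% × 49/365 = $863.8767

$863.88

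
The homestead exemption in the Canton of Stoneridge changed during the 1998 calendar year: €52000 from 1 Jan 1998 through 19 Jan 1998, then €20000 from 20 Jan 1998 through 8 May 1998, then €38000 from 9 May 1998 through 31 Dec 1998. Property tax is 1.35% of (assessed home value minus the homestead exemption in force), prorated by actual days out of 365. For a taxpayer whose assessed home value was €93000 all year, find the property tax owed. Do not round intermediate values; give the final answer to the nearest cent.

€805.23

1 Jan – 19 Jan 1998: 19 days, exemption €52000 → (€93000 − €52000) × 1.35% × 19/365 = €28.8123
20 Jan – 8 May 1998: 109 days, exemption €20000 → (€93000 − €20000) × 1.35% × 109/365 = €294.3000
9 May – 31 Dec 1998: 237 days, exemption €38000 → (€93000 − €38000) × 1.35% × 237/365 = €482.1164
Total = €805.2288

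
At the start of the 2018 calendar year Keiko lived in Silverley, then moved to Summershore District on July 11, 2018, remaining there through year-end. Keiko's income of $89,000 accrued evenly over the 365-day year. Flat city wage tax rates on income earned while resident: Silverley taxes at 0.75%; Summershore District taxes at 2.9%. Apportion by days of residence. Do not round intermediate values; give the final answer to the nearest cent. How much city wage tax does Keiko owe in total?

Silverley, January 1 – July 10, 2018: 191 days → $89,000 × 0.75% × 191/365 = $349.2945
Summershore District, July 11 – December 31, 2018: 174 days → $89,000 × 2.9% × 174/365 = $1,230.3945
Total = $1,579.6890

$1,579.69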